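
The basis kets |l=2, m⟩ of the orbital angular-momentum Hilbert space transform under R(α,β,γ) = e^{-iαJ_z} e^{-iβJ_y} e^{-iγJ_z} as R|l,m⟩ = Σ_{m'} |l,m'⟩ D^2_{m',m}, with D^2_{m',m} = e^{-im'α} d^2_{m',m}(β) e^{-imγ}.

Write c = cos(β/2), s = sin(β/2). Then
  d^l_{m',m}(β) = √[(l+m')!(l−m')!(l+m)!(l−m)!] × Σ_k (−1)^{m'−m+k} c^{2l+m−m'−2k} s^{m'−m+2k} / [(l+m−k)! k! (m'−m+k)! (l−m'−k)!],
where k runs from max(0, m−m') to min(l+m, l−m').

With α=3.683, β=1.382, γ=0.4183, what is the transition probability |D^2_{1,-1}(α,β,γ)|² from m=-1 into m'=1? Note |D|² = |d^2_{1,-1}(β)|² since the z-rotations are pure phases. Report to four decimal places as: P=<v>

P=0.3121

First d^2_{1,-1}(β=1.382), then the phase factors e^{-i(1)α} and e^{-i(-1)γ}:
c=cos(1.382/2)=0.770609, s=sin(1.382/2)=0.637308; N=√[6·1·1·6]=6.000000
The bounds max(0,m−m')=0 and min(l+m,l−m')=1 give 2 terms
  k=0: (−1)^2·6.0000/(2)·0.7706^2·0.6373^2 = +0.723583
  k=1: (−1)^3·6.0000/(6)·0.7706^0·0.6373^4 = -0.164967
d^2_{1,-1}(1.382) = +0.723583 -0.164967 = +0.558616
|D^2_{1,-1}|² = |d^2_{1,-1}(β)|² = (+0.558616)² = 0.312052 (the z-rotation phases have unit modulus)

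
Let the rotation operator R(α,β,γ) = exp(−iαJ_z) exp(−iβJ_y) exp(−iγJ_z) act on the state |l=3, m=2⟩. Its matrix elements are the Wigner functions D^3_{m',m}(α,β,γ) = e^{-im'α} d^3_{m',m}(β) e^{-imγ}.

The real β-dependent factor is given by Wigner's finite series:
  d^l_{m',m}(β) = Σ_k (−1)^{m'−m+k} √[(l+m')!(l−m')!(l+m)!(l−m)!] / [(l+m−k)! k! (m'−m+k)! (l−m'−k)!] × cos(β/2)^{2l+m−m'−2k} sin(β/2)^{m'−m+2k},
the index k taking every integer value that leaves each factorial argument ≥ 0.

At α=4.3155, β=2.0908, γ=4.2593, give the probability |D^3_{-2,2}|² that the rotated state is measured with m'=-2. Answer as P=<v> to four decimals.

P=0.0814

Split into d^3_{-2,2}(β=2.0908) × two z-phases.
c=cos(2.0908/2)=0.501556, s=sin(2.0908/2)=0.865125; N=√[1·120·120·1]=120.000000
Admissible k: 4..5 (factorial args all ≥0)
  k=4: (−1)^0·120.0000/(24)·0.5016^2·0.8651^4 = +0.704571
  k=5: (−1)^1·120.0000/(120)·0.5016^0·0.8651^6 = -0.419251
d^3_{-2,2}(2.0908) = +0.704571 -0.419251 = +0.285320
|D^3_{-2,2}|² = |d^3_{-2,2}(β)|² = (+0.285320)² = 0.081408 (the z-rotation phases have unit modulus)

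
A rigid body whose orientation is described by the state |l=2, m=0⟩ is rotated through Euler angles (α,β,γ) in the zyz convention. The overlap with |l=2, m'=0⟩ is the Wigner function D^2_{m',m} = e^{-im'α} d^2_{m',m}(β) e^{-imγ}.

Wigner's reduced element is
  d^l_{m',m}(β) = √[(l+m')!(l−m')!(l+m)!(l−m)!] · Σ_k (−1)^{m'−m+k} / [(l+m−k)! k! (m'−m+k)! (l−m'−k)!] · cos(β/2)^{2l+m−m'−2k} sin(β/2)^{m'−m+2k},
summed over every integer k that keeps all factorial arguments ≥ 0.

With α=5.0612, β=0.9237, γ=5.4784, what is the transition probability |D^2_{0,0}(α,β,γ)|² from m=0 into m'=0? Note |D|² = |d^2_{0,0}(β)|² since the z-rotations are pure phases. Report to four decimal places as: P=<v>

D^2_{0,0}(5.0612,0.9237,5.4784) = e^{-i·0·5.0612}·d^2_{0,0}(0.9237)·e^{-i·0·5.4784}. Compute d first:
Half-angle: c=0.895230, s=0.445605. N=√(2·2·2·2)=4.000000
Admissible k: 0..2 (factorial args all ≥0)
  k=0: (−1)^0·4.0000/(4)·0.8952^4·0.4456^0 = +0.642300
  k=1: (−1)^1·4.0000/(1)·0.8952^2·0.4456^2 = -0.636545
  k=2: (−1)^2·4.0000/(4)·0.8952^0·0.4456^4 = +0.039428
d^2_{0,0}(0.9237) = +0.642300 -0.636545 +0.039428 = +0.045182
|D^2_{0,0}|² = |d^2_{0,0}(β)|² = (+0.045182)² = 0.002041 (the z-rotation phases have unit modulus)

P=0.0020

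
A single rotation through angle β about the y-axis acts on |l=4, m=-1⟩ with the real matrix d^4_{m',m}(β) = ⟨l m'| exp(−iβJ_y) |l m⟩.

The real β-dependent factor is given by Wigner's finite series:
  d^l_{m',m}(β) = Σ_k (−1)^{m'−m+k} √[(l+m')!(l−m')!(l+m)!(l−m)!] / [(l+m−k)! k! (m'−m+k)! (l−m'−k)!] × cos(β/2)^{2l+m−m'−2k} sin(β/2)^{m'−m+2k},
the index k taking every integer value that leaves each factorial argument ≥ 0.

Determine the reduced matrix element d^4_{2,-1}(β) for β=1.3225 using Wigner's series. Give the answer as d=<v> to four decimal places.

d=-0.2024

d^4_{2,-1}(β=1.3225) via Wigner's sum:
Half-angle: c=0.789225, s=0.614104. N=√(720·2·6·120)=1018.233765
k∈{0,1,2} keeps every argument non-negative
  k=0: (−1)^3·1018.2338/(72)·0.7892^5·0.6141^3 = -1.002871
  k=1: (−1)^4·1018.2338/(48)·0.7892^3·0.6141^5 = +0.910790
  k=2: (−1)^5·1018.2338/(240)·0.7892^1·0.6141^7 = -0.110288
d^4_{2,-1}(1.3225) = -1.002871 +0.910790 -0.110288 = -0.202370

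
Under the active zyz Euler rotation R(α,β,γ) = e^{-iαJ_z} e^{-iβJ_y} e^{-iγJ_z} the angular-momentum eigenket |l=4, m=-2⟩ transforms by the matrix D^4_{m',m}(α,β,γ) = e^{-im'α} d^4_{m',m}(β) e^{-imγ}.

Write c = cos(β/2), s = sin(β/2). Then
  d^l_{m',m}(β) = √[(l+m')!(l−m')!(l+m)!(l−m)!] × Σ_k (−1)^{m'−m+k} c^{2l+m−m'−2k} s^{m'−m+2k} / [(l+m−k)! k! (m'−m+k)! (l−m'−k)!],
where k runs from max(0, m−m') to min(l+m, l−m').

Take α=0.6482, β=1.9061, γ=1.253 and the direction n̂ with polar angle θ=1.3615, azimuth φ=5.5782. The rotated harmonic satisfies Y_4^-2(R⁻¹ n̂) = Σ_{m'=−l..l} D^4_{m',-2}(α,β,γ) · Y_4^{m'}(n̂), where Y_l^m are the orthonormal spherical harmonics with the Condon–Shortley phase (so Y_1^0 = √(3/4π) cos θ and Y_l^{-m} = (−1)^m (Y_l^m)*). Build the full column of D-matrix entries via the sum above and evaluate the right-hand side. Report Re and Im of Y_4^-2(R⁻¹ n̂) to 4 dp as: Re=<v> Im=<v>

Re=-0.2880 Im=0.0268

Need the full column D^4_{m',-2} for m'=−4..4 at α=0.6482, β=1.9061, γ=1.253.
cos(β/2)=0.579199, sin(β/2)=0.815186
d^4_{-4,-2}: single k=2 term ⇒ +0.132758;  D = +0.050032-0.122970i
d^4_{-3,-2}: k∈[1..2] ⇒ +0.066699 -0.396366 = -0.329667;  D = +0.085321+0.318435i
d^4_{-2,-2}: k∈[0..2] ⇒ +0.012666 -0.301067 +0.745470 = +0.457069;  D = -0.360854-0.280528i
d^4_{-1,-2}: k∈[0..2] ⇒ -0.075629 +0.749061 -0.989197 = -0.315765;  D = +0.315740+0.003981i
d^4_{0,-2}: k∈[0..2] ⇒ +0.238015 -1.257272 +0.933937 = -0.085321;  D = +0.068659-0.050651i
d^4_{1,-2}: k∈[0..2] ⇒ -0.499374 +1.483795 -0.587842 = +0.396579;  D = -0.112263+0.380357i
d^4_{2,-2}: k∈[0..2] ⇒ +0.745470 -1.181347 +0.195008 = -0.240868;  D = -0.085121-0.225326i
d^4_{3,-2}: k∈[0..1] ⇒ -0.785150 +0.518428 = -0.266722;  D = -0.225783-0.141995i
d^4_{4,-2}: single k=0 term ⇒ +0.520925;  D = +0.518964-0.045160i
Y_4^{m'}(θ=1.3615,φ=5.5782) and Σ D·Y over m':
  (+0.0500-0.1230i)·(-0.3844+0.1281i)  (+0.0853+0.3184i)·(-0.1260+0.2082i)  (-0.3609-0.2805i)·(-0.0358-0.2205i)  (+0.3157+0.0040i)·(-0.1976-0.1681i)  (+0.0687-0.0507i)·(+0.1873+0.0000i)  (-0.1123+0.3804i)·(+0.1976-0.1681i)  (-0.0851-0.2253i)·(-0.0358+0.2205i)  (-0.2258-0.1420i)·(+0.1260+0.2082i)  (+0.5190-0.0452i)·(-0.3844-0.1281i)
Y_4^-2(R⁻¹ n̂) = -0.288000+0.026847i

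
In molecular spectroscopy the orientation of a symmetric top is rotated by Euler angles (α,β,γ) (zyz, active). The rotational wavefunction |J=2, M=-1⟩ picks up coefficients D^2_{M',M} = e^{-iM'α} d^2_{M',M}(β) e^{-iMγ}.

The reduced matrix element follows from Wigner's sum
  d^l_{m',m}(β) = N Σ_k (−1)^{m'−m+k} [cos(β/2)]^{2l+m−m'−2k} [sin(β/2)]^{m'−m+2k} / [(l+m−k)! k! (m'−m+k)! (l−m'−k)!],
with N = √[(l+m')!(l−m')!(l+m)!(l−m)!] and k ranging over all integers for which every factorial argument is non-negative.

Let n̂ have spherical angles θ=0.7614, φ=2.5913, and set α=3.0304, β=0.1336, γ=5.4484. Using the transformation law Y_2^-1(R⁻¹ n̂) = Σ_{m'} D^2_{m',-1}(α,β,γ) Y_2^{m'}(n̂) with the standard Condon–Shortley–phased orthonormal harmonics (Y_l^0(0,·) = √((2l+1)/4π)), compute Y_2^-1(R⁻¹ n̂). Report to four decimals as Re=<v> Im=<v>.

Need the full column D^2_{m',-1} for m'=−2..2 at α=3.0304, β=0.1336, γ=5.4484.
cos(β/2)=0.997770, sin(β/2)=0.066750
d^2_{-2,-1}: single k=1 term ⇒ +0.132609;  D = +0.065156-0.115499i
d^2_{-1,-1}: k∈[0..1] ⇒ +0.991109 -0.013307 = +0.977801;  D = -0.571965+0.793065i
d^2_{0,-1}: k∈[0..1] ⇒ -0.162413 +0.000727 = -0.161686;  D = -0.108546+0.119834i
d^2_{1,-1}: k∈[0..1] ⇒ +0.013307 -0.000020 = +0.013287;  D = -0.009958+0.008797i
d^2_{2,-1}: single k=0 term ⇒ -0.000593;  D = -0.000486+0.000341i
Y_2^{m'}(θ=0.7614,φ=2.5913) and Σ D·Y over m':
  (+0.0652-0.1155i)·(+0.0833+0.1639i)  (-0.5720+0.7931i)·(-0.3289-0.2018i)  (-0.1085+0.1198i)·(+0.1804+0.0000i)  (-0.0100+0.0088i)·(+0.3289-0.2018i)  (-0.0005+0.0003i)·(+0.0833-0.1639i)
Y_2^-1(R⁻¹ n̂) = +0.351409-0.117727i

Re=0.3514 Im=-0.1177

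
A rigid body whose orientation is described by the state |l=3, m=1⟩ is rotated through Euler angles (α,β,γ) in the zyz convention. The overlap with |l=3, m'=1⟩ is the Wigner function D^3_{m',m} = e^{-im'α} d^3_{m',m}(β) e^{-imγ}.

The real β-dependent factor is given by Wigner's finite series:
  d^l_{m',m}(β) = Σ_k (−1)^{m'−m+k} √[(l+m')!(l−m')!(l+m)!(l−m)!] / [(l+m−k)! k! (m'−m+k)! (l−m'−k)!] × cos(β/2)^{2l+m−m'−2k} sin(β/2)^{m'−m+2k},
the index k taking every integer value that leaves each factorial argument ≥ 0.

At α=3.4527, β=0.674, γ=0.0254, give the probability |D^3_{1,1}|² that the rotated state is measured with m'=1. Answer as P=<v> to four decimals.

P=0.0059

First d^3_{1,1}(β=0.674), then the phase factors e^{-i(1)α} and e^{-i(1)γ}:
With c≡cos(β/2)=0.943751 and s≡sin(β/2)=0.330657, N=[24·2·24·2]^{1/2}=48.000000
Admissible k: 0..2 (factorial args all ≥0)
  k=0: (−1)^0·48.0000/(48)·0.9438^6·0.3307^0 = +0.706552
  k=1: (−1)^1·48.0000/(6)·0.9438^4·0.3307^2 = -0.693866
  k=2: (−1)^2·48.0000/(8)·0.9438^2·0.3307^4 = +0.063882
d^3_{1,1}(0.674) = +0.706552 -0.693866 +0.063882 = +0.076568
|D^3_{1,1}|² = |d^3_{1,1}(β)|² = (+0.076568)² = 0.005863 (the z-rotation phases have unit modulus)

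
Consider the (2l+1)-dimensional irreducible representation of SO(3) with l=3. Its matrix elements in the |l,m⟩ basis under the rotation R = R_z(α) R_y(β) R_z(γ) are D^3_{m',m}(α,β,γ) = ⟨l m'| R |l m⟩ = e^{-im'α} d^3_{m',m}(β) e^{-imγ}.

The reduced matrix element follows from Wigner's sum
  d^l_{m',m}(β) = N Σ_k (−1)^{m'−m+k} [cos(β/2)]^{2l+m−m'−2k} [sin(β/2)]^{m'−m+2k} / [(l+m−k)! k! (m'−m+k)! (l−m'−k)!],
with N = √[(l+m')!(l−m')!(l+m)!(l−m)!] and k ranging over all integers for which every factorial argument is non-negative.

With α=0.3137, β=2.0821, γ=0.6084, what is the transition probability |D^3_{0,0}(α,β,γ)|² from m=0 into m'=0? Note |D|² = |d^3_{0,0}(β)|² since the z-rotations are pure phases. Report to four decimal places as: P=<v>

P=0.1946

Split into d^3_{0,0}(β=2.0821) × two z-phases.
With c≡cos(β/2)=0.505314 and s≡sin(β/2)=0.862935, N=[6·6·6·6]^{1/2}=36.000000
k∈{0,1,2,3} keeps every argument non-negative
  k=0: (−1)^0·36.0000/(36)·0.5053^6·0.8629^0 = +0.016648
  k=1: (−1)^1·36.0000/(4)·0.5053^4·0.8629^2 = -0.436964
  k=2: (−1)^2·36.0000/(4)·0.5053^2·0.8629^4 = +1.274321
  k=3: (−1)^3·36.0000/(36)·0.5053^0·0.8629^6 = -0.412923
d^3_{0,0}(2.0821) = +0.016648 -0.436964 +1.274321 -0.412923 = +0.441082
|D^3_{0,0}|² = |d^3_{0,0}(β)|² = (+0.441082)² = 0.194553 (the z-rotation phases have unit modulus)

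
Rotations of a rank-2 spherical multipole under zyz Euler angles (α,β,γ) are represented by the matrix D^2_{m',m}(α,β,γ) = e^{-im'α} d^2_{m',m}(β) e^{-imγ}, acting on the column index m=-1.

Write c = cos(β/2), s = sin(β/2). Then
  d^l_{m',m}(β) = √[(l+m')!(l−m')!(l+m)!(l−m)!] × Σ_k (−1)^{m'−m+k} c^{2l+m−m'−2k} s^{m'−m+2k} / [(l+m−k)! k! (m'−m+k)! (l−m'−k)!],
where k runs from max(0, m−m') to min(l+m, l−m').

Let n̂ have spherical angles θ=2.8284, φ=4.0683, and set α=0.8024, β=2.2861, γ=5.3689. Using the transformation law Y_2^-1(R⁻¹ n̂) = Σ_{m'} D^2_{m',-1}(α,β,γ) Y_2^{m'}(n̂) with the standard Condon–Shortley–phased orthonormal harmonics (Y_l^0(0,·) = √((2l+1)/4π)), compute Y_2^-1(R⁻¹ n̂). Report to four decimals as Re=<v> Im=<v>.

Re=0.1795 Im=-0.2139

Need the full column D^2_{m',-1} for m'=−2..2 at α=0.8024, β=2.2861, γ=5.3689.
cos(β/2)=0.414821, sin(β/2)=0.909903
d^2_{-2,-1}: single k=1 term ⇒ +0.129900;  D = +0.100142+0.082738i
d^2_{-1,-1}: k∈[0..1] ⇒ +0.029610 -0.427399 = -0.397788;  D = -0.395301+0.044414i
d^2_{0,-1}: k∈[0..1] ⇒ -0.159094 +0.765459 = +0.606365;  D = +0.370099-0.480318i
d^2_{1,-1}: k∈[0..1] ⇒ +0.427399 -0.685457 = -0.258058;  D = +0.037514+0.255317i
d^2_{2,-1}: single k=0 term ⇒ -0.624994;  D = +0.507757+0.364418i
Y_2^{m'}(θ=2.8284,φ=4.0683) and Σ D·Y over m':
  (+0.1001+0.0827i)·(-0.0102-0.0352i)  (-0.3953+0.0444i)·(+0.1360-0.1811i)  (+0.3701-0.4803i)·(+0.5410+0.0000i)  (+0.0375+0.2553i)·(-0.1360-0.1811i)  (+0.5078+0.3644i)·(-0.0102+0.0352i)
Y_2^-1(R⁻¹ n̂) = +0.179500-0.213947i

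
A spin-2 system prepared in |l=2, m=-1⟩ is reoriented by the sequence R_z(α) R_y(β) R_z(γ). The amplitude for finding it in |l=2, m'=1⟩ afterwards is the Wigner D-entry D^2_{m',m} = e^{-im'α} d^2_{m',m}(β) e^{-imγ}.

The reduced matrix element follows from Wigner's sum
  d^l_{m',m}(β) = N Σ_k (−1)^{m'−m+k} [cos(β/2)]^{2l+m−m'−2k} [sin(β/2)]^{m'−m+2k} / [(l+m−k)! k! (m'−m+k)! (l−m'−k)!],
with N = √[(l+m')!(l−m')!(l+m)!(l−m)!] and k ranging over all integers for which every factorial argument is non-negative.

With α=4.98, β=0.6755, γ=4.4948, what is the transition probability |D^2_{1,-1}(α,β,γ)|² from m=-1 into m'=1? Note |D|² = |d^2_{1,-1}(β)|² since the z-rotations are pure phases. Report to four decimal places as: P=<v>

D^2_{1,-1}(4.98,0.6755,4.4948) = e^{-i·1·4.98}·d^2_{1,-1}(0.6755)·e^{-i·-1·4.4948}. Compute d first:
With c≡cos(β/2)=0.943503 and s≡sin(β/2)=0.331365, N=[6·1·1·6]^{1/2}=6.000000
Admissible k: 0..1 (factorial args all ≥0)
  k=0: (−1)^2·6.0000/(2)·0.9435^2·0.3314^2 = +0.293238
  k=1: (−1)^3·6.0000/(6)·0.9435^0·0.3314^4 = -0.012057
d^2_{1,-1}(0.6755) = +0.293238 -0.012057 = +0.281182
|D^2_{1,-1}|² = |d^2_{1,-1}(β)|² = (+0.281182)² = 0.079063 (the z-rotation phases have unit modulus)

P=0.0791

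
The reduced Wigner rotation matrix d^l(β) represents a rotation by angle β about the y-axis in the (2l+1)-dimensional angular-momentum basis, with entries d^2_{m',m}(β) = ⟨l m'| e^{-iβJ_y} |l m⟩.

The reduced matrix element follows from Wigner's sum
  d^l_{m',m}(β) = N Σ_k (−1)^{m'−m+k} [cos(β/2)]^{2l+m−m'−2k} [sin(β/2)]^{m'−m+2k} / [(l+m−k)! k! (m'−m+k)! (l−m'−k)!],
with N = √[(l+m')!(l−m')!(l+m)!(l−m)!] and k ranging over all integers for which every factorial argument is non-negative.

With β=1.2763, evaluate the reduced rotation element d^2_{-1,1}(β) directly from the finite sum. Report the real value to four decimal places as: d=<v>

d=0.5609

d^2_{-1,1}(β=1.2763) via Wigner's sum:
With c≡cos(β/2)=0.803199 and s≡sin(β/2)=0.595711, N=[1·6·6·1]^{1/2}=6.000000
k: max(0,(1)−(-1))=2 … min(2+(1),2−(-1))=3
  k=2: (−1)^0·6.0000/(2)·0.8032^2·0.5957^2 = +0.686813
  k=3: (−1)^1·6.0000/(6)·0.8032^0·0.5957^4 = -0.125933
d^2_{-1,1}(1.2763) = +0.686813 -0.125933 = +0.560879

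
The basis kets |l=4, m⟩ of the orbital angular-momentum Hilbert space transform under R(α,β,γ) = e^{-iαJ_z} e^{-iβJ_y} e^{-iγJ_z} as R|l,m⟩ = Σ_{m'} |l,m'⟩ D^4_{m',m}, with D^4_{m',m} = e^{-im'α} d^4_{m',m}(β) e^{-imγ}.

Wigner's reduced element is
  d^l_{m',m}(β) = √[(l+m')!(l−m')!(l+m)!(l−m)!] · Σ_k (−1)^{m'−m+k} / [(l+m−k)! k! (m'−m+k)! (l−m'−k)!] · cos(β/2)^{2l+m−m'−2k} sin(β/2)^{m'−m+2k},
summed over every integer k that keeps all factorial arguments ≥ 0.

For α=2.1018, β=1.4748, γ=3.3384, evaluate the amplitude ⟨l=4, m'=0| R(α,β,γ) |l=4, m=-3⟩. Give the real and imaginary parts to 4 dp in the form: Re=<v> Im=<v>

Split into d^4_{0,-3}(β=1.4748) × two z-phases.
c=cos(1.4748/2)=0.740219, s=sin(1.4748/2)=0.672366; N=√[24·24·1·5040]=1703.830978
The bounds max(0,m−m')=0 and min(l+m,l−m')=1 give 2 terms
  k=0: (−1)^3·1703.8310/(144)·0.7402^5·0.6724^3 = -0.799249
  k=1: (−1)^4·1703.8310/(144)·0.7402^3·0.6724^5 = +0.659436
d^4_{0,-3}(1.4748) = -0.799249 +0.659436 = -0.139813
D = (+1.000000+0.000000i)·(-0.139813)·(-0.830706-0.556712i) = +0.116144+0.077836i

Re=0.1161 Im=0.0778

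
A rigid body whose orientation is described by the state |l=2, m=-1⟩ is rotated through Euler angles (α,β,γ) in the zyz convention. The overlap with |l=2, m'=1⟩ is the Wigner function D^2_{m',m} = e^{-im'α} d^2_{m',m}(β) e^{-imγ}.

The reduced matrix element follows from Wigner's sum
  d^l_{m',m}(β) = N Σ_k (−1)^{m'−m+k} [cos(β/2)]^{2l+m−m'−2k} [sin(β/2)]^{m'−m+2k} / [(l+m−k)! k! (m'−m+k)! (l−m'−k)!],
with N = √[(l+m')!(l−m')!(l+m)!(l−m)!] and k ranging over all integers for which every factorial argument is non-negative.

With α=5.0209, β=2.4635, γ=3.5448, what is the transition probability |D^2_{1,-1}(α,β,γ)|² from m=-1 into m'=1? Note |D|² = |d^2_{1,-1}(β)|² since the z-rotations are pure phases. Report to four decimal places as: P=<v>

P=0.2459

D^2_{1,-1}(5.0209,2.4635,3.5448) = e^{-i·1·5.0209}·d^2_{1,-1}(2.4635)·e^{-i·-1·3.5448}. Compute d first:
Half-angle: c=0.332588, s=0.943072. N=√(6·1·1·6)=6.000000
k: max(0,(-1)−(1))=0 … min(2+(-1),2−(1))=1
  k=0: (−1)^2·6.0000/(2)·0.3326^2·0.9431^2 = +0.295137
  k=1: (−1)^3·6.0000/(6)·0.3326^0·0.9431^4 = -0.791006
d^2_{1,-1}(2.4635) = +0.295137 -0.791006 = -0.495869
|D^2_{1,-1}|² = |d^2_{1,-1}(β)|² = (-0.495869)² = 0.245886 (the z-rotation phases have unit modulus)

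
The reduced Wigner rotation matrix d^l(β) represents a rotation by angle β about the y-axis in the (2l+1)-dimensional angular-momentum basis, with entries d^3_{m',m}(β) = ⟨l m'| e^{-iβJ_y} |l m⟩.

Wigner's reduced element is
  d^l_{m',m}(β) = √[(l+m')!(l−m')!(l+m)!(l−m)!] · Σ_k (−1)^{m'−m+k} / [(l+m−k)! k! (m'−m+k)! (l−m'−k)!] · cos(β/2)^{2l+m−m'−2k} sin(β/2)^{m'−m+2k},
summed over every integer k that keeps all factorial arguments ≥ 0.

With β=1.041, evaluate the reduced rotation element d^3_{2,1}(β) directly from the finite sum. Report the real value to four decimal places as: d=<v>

d^3_{2,1}(β=1.041) via Wigner's sum:
Half-angle: c=0.867571, s=0.497314. N=√(120·1·24·2)=75.894664
The bounds max(0,m−m')=0 and min(l+m,l−m')=1 give 2 terms
  k=0: (−1)^1·75.8947/(24)·0.8676^5·0.4973^1 = -0.772956
  k=1: (−1)^2·75.8947/(12)·0.8676^3·0.4973^3 = +0.507968
d^3_{2,1}(1.041) = -0.772956 +0.507968 = -0.264988

d=-0.2650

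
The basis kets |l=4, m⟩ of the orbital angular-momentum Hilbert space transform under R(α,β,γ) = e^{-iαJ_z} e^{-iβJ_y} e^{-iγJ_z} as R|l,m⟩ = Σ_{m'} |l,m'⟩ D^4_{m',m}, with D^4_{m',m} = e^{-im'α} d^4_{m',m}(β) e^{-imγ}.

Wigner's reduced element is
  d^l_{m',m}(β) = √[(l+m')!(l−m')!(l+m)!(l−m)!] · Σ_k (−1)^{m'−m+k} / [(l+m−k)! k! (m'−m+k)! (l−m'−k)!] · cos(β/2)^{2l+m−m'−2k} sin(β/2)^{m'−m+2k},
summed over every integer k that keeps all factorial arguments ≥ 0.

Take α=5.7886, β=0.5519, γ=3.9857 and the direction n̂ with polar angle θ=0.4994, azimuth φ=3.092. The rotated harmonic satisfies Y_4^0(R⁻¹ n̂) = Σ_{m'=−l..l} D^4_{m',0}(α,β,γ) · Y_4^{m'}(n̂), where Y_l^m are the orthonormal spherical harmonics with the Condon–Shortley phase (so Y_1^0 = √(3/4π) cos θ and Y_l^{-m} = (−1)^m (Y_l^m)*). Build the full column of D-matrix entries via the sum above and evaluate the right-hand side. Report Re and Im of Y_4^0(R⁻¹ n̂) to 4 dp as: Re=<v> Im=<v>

Need the full column D^4_{m',0} for m'=−4..4 at α=5.7886, β=0.5519, γ=3.9857.
cos(β/2)=0.962167, sin(β/2)=0.272461
d^4_{-4,0}: single k=4 term ⇒ +0.039516;  D = -0.015662-0.036279i
d^4_{-3,0}: k∈[3..4] ⇒ +0.197347 -0.015825 = +0.181522;  D = +0.015780-0.180835i
d^4_{-2,0}: k∈[2..4] ⇒ +0.558769 -0.119484 +0.003593 = +0.442878;  D = +0.243310-0.370056i
d^4_{-1,0}: k∈[1..4] ⇒ +0.930191 -0.447540 +0.035887 -0.000480 = +0.518059;  D = +0.455977-0.245905i
d^4_{0,0}: k∈[0..4] ⇒ +0.734519 -0.942391 +0.170029 -0.006060 +0.000030 = -0.043873;  D = -0.043873+0.000000i
d^4_{1,0}: k∈[0..3] ⇒ -0.930191 +0.447540 -0.035887 +0.000480 = -0.518059;  D = -0.455977-0.245905i
d^4_{2,0}: k∈[0..2] ⇒ +0.558769 -0.119484 +0.003593 = +0.442878;  D = +0.243310+0.370056i
d^4_{3,0}: k∈[0..1] ⇒ -0.197347 +0.015825 = -0.181522;  D = -0.015780-0.180835i
d^4_{4,0}: single k=0 term ⇒ +0.039516;  D = -0.015662+0.036279i
Y_4^{m'}(θ=0.4994,φ=3.092) and Σ D·Y over m':
  (-0.0157-0.0363i)·(+0.0228+0.0046i)  (+0.0158-0.1808i)·(-0.1194-0.0179i)  (+0.2433-0.3701i)·(+0.3355+0.0334i)  (+0.4560-0.2459i)·(-0.4757-0.0236i)  (-0.0439+0.0000i)·(+0.0706+0.0000i)  (-0.4560-0.2459i)·(+0.4757-0.0236i)  (+0.2433+0.3701i)·(+0.3355-0.0334i)  (-0.0158-0.1808i)·(+0.1194-0.0179i)  (-0.0157+0.0363i)·(+0.0228-0.0046i)
Y_4^0(R⁻¹ n̂) = -0.271152-0.000000i

Re=-0.2712 Im=0.0000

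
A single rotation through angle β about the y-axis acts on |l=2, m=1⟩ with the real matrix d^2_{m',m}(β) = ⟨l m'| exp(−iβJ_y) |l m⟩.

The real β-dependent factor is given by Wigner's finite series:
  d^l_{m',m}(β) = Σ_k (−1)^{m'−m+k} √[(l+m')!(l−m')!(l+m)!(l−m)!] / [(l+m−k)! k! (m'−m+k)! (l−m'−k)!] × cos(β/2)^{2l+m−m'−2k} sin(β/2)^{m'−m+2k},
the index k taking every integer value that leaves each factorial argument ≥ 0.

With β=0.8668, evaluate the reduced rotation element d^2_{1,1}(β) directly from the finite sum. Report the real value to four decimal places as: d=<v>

d=0.2426

d^2_{1,1}(β=0.8668) via Wigner's sum:
c=cos(0.8668/2)=0.907543, s=sin(0.8668/2)=0.419959; N=√[6·1·6·1]=6.000000
The bounds max(0,m−m')=0 and min(l+m,l−m')=1 give 2 terms
  k=0: (−1)^0·6.0000/(6)·0.9075^4·0.4200^0 = +0.678374
  k=1: (−1)^1·6.0000/(2)·0.9075^2·0.4200^2 = -0.435782
d^2_{1,1}(0.8668) = +0.678374 -0.435782 = +0.242592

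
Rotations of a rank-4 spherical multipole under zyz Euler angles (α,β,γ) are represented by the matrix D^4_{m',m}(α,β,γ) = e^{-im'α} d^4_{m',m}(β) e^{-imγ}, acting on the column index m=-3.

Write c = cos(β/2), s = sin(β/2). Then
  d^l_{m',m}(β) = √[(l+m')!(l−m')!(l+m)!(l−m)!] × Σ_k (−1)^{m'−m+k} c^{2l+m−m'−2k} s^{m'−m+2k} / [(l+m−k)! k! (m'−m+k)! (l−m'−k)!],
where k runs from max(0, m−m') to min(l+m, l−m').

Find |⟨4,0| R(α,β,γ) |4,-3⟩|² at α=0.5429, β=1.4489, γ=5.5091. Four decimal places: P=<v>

First d^4_{0,-3}(β=1.4489), then the phase factors e^{-i(0)α} and e^{-i(-3)γ}:
With c≡cos(β/2)=0.748864 and s≡sin(β/2)=0.662724, N=[24·24·1·5040]^{1/2}=1703.830978
The bounds max(0,m−m')=0 and min(l+m,l−m')=1 give 2 terms
  k=0: (−1)^3·1703.8310/(144)·0.7489^5·0.6627^3 = -0.811104
  k=1: (−1)^4·1703.8310/(144)·0.7489^3·0.6627^5 = +0.635236
d^4_{0,-3}(1.4489) = -0.811104 +0.635236 = -0.175867
|D^4_{0,-3}|² = |d^4_{0,-3}(β)|² = (-0.175867)² = 0.030929 (the z-rotation phases have unit modulus)

P=0.0309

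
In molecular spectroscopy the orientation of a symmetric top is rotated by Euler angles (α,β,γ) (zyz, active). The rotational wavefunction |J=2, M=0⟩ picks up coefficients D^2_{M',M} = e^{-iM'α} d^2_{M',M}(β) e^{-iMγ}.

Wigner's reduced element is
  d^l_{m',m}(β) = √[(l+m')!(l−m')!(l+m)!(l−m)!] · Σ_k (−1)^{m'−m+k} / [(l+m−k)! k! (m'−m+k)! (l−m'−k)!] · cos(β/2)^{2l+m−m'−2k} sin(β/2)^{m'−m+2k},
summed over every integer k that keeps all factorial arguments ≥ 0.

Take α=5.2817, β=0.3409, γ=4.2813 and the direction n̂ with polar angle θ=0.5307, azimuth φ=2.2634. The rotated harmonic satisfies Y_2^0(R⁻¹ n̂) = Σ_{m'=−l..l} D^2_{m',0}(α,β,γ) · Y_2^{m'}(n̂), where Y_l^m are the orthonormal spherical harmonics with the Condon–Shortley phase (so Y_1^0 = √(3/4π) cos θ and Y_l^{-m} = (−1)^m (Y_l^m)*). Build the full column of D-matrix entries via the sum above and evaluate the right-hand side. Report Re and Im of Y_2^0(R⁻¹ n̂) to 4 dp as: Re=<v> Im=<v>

Re=0.0781 Im=0.0000

Need the full column D^2_{m',0} for m'=−2..2 at α=5.2817, β=0.3409, γ=4.2813.
cos(β/2)=0.985509, sin(β/2)=0.169626
d^2_{-2,0}: single k=2 term ⇒ +0.068451;  D = -0.028670-0.062158i
d^2_{-1,0}: k∈[1..2] ⇒ +0.397694 -0.011782 = +0.385912;  D = +0.208027-0.325043i
d^2_{0,0}: k∈[0..2] ⇒ +0.943282 -0.111780 +0.000828 = +0.832330;  D = +0.832330+0.000000i
d^2_{1,0}: k∈[0..1] ⇒ -0.397694 +0.011782 = -0.385912;  D = -0.208027-0.325043i
d^2_{2,0}: single k=0 term ⇒ +0.068451;  D = -0.028670+0.062158i
Y_2^{m'}(θ=0.5307,φ=2.2634) and Σ D·Y over m':
  (-0.0287-0.0622i)·(-0.0183+0.0973i)  (+0.2080-0.3250i)·(-0.2153-0.2595i)  (+0.8323+0.0000i)·(+0.3884+0.0000i)  (-0.2080-0.3250i)·(+0.2153-0.2595i)  (-0.0287+0.0622i)·(-0.0183-0.0973i)
Y_2^0(R⁻¹ n̂) = +0.078103-0.000000i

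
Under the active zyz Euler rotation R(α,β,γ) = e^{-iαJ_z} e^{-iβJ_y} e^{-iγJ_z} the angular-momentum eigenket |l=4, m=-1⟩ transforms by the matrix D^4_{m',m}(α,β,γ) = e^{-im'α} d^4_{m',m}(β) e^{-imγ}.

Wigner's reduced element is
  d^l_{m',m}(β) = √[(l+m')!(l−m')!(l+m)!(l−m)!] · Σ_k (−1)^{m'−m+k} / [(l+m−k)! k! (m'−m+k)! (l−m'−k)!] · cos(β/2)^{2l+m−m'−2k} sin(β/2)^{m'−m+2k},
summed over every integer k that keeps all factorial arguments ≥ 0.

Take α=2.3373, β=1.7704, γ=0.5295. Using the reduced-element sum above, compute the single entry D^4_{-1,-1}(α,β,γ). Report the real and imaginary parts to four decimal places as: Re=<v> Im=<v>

Re=-0.3034 Im=0.0855

Split into d^4_{-1,-1}(β=1.7704) × two z-phases.
Half-angle: c=0.633135, s=0.774042. N=√(6·120·6·120)=720.000000
k: max(0,(-1)−(-1))=0 … min(4+(-1),4−(-1))=3
  k=0: (−1)^0·720.0000/(720)·0.6331^8·0.7740^0 = +0.025821
  k=1: (−1)^1·720.0000/(48)·0.6331^6·0.7740^2 = -0.578891
  k=2: (−1)^2·720.0000/(24)·0.6331^4·0.7740^4 = +1.730466
  k=3: (−1)^3·720.0000/(72)·0.6331^2·0.7740^6 = -0.862141
d^4_{-1,-1}(1.7704) = +0.025821 -0.578891 +1.730466 -0.862141 = +0.315255
D = (-0.693621+0.720340i)·(+0.315255)·(+0.863060+0.505102i) = -0.303427+0.085544i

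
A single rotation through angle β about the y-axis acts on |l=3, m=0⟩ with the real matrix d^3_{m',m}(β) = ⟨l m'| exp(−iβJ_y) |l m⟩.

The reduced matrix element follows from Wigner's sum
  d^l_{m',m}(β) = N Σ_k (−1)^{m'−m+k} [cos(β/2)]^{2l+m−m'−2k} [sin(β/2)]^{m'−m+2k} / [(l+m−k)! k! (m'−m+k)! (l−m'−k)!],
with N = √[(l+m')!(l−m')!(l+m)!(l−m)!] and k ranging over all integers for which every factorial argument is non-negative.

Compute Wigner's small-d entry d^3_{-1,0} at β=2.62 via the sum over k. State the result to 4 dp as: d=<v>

d^3_{-1,0}(β=2.62) via Wigner's sum:
c=cos(2.62/2)=0.257850, s=sin(2.62/2)=0.966185; N=√[2·24·6·6]=41.569219
The bounds max(0,m−m')=1 and min(l+m,l−m')=3 give 3 terms
  k=1: (−1)^0·41.5692/(12)·0.2579^5·0.9662^1 = +0.003815
  k=2: (−1)^1·41.5692/(4)·0.2579^3·0.9662^3 = -0.160692
  k=3: (−1)^2·41.5692/(12)·0.2579^1·0.9662^5 = +0.752072
d^3_{-1,0}(2.62) = +0.003815 -0.160692 +0.752072 = +0.595194

d=0.5952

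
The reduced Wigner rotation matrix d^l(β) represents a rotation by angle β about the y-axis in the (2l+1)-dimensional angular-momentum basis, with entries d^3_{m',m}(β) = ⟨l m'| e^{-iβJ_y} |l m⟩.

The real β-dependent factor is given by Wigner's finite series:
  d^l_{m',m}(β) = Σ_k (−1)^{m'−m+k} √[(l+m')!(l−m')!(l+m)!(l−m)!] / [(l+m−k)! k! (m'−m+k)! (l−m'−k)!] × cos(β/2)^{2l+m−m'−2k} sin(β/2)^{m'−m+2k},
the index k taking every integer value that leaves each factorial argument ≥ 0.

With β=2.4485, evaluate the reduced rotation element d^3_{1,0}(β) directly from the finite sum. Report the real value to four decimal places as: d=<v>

d^3_{1,0}(β=2.4485) via Wigner's sum:
With c≡cos(β/2)=0.339651 and s≡sin(β/2)=0.940551, N=[24·2·6·6]^{1/2}=41.569219
k: max(0,(0)−(1))=0 … min(3+(0),3−(1))=2
  k=0: (−1)^1·41.5692/(12)·0.3397^5·0.9406^1 = -0.014728
  k=1: (−1)^2·41.5692/(4)·0.3397^3·0.9406^3 = +0.338813
  k=2: (−1)^3·41.5692/(12)·0.3397^1·0.9406^5 = -0.866038
d^3_{1,0}(2.4485) = -0.014728 +0.338813 -0.866038 = -0.541953

d=-0.5420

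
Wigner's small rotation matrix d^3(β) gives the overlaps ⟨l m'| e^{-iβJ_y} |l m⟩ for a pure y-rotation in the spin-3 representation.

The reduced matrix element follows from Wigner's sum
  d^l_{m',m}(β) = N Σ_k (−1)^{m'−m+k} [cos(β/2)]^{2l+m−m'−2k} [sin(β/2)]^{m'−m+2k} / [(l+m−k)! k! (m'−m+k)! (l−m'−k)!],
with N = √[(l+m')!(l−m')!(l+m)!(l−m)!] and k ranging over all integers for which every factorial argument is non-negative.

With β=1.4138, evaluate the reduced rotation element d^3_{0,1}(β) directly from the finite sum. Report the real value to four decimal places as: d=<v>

d=-0.3754

d^3_{0,1}(β=1.4138) via Wigner's sum:
c=cos(1.4138/2)=0.760379, s=sin(1.4138/2)=0.649480; N=√[6·6·24·2]=41.569219
k: max(0,(1)−(0))=1 … min(3+(1),3−(0))=3
  k=1: (−1)^0·41.5692/(12)·0.7604^5·0.6495^1 = +0.571882
  k=2: (−1)^1·41.5692/(4)·0.7604^3·0.6495^3 = -1.251696
  k=3: (−1)^2·41.5692/(12)·0.7604^1·0.6495^5 = +0.304403
d^3_{0,1}(1.4138) = +0.571882 -1.251696 +0.304403 = -0.375411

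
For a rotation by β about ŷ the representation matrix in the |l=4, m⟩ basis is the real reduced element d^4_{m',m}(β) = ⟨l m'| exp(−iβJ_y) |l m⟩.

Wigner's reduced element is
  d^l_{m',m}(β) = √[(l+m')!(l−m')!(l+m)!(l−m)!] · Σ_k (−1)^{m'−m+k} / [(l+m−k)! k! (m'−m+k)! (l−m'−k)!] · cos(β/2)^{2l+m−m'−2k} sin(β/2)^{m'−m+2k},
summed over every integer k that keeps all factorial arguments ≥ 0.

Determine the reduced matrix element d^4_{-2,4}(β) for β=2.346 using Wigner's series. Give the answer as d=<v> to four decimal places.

d^4_{-2,4}(β=2.346) via Wigner's sum:
With c≡cos(β/2)=0.387388 and s≡sin(β/2)=0.921917, N=[2·720·40320·1]^{1/2}=7619.763776
Admissible k: 6..6 (factorial args all ≥0)
  k=6: (−1)^0·7619.7638/(1440)·0.3874^2·0.9219^6 = +0.487552
d^4_{-2,4}(2.346) = +0.487552

d=0.4876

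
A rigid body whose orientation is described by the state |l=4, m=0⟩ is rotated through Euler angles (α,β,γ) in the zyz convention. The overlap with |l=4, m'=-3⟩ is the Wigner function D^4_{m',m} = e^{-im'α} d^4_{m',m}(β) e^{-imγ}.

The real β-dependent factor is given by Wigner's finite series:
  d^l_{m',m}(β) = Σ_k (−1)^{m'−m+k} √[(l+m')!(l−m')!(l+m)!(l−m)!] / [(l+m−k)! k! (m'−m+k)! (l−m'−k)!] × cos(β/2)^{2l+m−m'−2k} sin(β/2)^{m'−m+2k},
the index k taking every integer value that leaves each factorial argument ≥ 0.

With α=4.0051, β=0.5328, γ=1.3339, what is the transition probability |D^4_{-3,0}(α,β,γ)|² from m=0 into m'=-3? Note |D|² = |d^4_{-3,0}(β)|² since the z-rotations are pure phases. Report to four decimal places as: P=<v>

First d^4_{-3,0}(β=0.5328), then the phase factors e^{-i(-3)α} and e^{-i(0)γ}:
Half-angle: c=0.964725, s=0.263260. N=√(1·5040·24·24)=1703.830978
k: max(0,(0)−(-3))=3 … min(4+(0),4−(-3))=4
  k=3: (−1)^0·1703.8310/(144)·0.9647^5·0.2633^3 = +0.180400
  k=4: (−1)^1·1703.8310/(144)·0.9647^3·0.2633^5 = -0.013434
d^4_{-3,0}(0.5328) = +0.180400 -0.013434 = +0.166966
|D^4_{-3,0}|² = |d^4_{-3,0}(β)|² = (+0.166966)² = 0.027878 (the z-rotation phases have unit modulus)

P=0.0279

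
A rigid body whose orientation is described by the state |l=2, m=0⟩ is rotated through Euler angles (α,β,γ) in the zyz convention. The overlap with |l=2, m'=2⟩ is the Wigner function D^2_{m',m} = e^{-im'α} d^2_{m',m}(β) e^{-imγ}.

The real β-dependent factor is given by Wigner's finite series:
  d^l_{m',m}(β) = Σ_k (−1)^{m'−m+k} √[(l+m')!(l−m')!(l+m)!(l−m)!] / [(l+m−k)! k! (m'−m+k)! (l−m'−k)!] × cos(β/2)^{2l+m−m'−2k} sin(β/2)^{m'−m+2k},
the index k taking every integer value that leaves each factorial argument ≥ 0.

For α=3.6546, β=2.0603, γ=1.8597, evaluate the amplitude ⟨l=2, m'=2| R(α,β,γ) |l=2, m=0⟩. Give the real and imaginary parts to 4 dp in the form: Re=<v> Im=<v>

Split into d^2_{2,0}(β=2.0603) × two z-phases.
c=cos(2.0603/2)=0.514690, s=sin(2.0603/2)=0.857376; N=√[24·1·2·2]=9.797959
The bounds max(0,m−m')=0 and min(l+m,l−m')=0 give 1 term
  k=0: (−1)^2·9.7980/(4)·0.5147^2·0.8574^2 = +0.476991
d^2_{2,0}(2.0603) = +0.476991
D = (+0.518231-0.855240i)·(+0.476991)·(+1.000000+0.000000i) = +0.247192-0.407942i

Re=0.2472 Im=-0.4079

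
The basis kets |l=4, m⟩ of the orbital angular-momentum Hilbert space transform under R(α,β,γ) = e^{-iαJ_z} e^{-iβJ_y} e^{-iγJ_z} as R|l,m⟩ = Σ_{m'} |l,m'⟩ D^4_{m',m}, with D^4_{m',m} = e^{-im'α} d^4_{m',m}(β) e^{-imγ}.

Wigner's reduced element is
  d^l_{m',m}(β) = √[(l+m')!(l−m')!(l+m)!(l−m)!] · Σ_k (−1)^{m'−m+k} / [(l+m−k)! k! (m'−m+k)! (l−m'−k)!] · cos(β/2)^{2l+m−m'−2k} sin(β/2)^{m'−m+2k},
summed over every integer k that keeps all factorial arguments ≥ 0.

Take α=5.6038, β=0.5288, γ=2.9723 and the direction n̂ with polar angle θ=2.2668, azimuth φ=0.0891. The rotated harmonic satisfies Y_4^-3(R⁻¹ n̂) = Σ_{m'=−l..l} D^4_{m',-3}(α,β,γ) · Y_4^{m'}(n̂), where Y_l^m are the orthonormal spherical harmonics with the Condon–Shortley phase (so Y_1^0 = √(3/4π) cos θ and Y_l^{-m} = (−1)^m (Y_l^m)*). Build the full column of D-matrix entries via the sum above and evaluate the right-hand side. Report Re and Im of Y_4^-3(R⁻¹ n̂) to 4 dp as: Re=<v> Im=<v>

Re=-0.1975 Im=-0.2338

Need the full column D^4_{m',-3} for m'=−4..4 at α=5.6038, β=0.5288, γ=2.9723.
cos(β/2)=0.965249, sin(β/2)=0.261330
d^4_{-4,-3}: single k=1 term ⇒ +0.577047;  D = +0.575021-0.048315i
d^4_{-3,-3}: k∈[0..1] ⇒ +0.753558 -0.386647 = +0.366911;  D = +0.303742+0.205827i
d^4_{-2,-3}: k∈[0..1] ⇒ -0.763362 +0.167862 = -0.595500;  D = -0.173621-0.569628i
d^4_{-1,-3}: k∈[0..1] ⇒ +0.438416 -0.053559 = +0.384857;  D = -0.144013+0.356897i
d^4_{0,-3}: k∈[0..1] ⇒ -0.176942 +0.012970 = -0.163972;  D = +0.143275-0.079744i
d^4_{1,-3}: k∈[0..1] ⇒ +0.053559 -0.002356 = +0.051204;  D = -0.050453-0.008739i
d^4_{2,-3}: k∈[0..1] ⇒ -0.012304 +0.000301 = -0.012004;  D = +0.007914+0.009025i
d^4_{3,-3}: k∈[0..1] ⇒ +0.002077 -0.000022 = +0.002056;  D = -0.000083-0.002054i
d^4_{4,-3}: single k=0 term ⇒ -0.000227;  D = -0.000136+0.000182i
Y_4^{m'}(θ=2.2668,φ=0.0891) and Σ D·Y over m':
  (+0.5750-0.0483i)·(+0.1438-0.0536i)  (+0.3037+0.2058i)·(-0.3498+0.0958i)  (-0.1736-0.5696i)·(+0.3640-0.0656i)  (-0.1440+0.3569i)·(+0.0284-0.0025i)  (+0.1433-0.0797i)·(-0.3616+0.0000i)  (-0.0505-0.0087i)·(-0.0284-0.0025i)  (+0.0079+0.0090i)·(+0.3640+0.0656i)  (-0.0001-0.0021i)·(+0.3498+0.0958i)  (-0.0001+0.0002i)·(+0.1438+0.0536i)
Y_4^-3(R⁻¹ n̂) = -0.197549-0.233825i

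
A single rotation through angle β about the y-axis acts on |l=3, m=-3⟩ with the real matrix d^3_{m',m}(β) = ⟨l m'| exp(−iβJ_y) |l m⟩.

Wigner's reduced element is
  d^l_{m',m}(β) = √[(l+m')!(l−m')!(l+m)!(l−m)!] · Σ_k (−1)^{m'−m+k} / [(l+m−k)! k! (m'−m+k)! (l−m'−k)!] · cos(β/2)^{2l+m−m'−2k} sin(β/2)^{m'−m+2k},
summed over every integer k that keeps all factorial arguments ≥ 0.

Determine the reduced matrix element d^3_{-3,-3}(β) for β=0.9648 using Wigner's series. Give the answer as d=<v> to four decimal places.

d^3_{-3,-3}(β=0.9648) via Wigner's sum:
Half-angle: c=0.885884, s=0.463907. N=√(1·720·1·720)=720.000000
The bounds max(0,m−m')=0 and min(l+m,l−m')=0 give 1 term
  k=0: (−1)^0·720.0000/(720)·0.8859^6·0.4639^0 = +0.483350
d^3_{-3,-3}(0.9648) = +0.483350

d=0.4833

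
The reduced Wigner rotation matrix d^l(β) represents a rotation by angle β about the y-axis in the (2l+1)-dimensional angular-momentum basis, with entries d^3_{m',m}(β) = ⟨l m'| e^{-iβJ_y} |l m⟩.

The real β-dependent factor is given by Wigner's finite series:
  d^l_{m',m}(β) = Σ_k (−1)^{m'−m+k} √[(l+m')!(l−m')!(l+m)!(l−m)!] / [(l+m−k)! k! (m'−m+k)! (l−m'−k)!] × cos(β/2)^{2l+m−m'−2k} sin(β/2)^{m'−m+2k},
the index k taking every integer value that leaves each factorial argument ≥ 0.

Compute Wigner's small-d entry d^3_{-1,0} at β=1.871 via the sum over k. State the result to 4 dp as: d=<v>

d=-0.2328

d^3_{-1,0}(β=1.871) via Wigner's sum:
With c≡cos(β/2)=0.593416 and s≡sin(β/2)=0.804896, N=[2·24·6·6]^{1/2}=41.569219
k: max(0,(0)−(-1))=1 … min(3+(0),3−(-1))=3
  k=1: (−1)^0·41.5692/(12)·0.5934^5·0.8049^1 = +0.205176
  k=2: (−1)^1·41.5692/(4)·0.5934^3·0.8049^3 = -1.132423
  k=3: (−1)^2·41.5692/(12)·0.5934^1·0.8049^5 = +0.694462
d^3_{-1,0}(1.871) = +0.205176 -1.132423 +0.694462 = -0.232785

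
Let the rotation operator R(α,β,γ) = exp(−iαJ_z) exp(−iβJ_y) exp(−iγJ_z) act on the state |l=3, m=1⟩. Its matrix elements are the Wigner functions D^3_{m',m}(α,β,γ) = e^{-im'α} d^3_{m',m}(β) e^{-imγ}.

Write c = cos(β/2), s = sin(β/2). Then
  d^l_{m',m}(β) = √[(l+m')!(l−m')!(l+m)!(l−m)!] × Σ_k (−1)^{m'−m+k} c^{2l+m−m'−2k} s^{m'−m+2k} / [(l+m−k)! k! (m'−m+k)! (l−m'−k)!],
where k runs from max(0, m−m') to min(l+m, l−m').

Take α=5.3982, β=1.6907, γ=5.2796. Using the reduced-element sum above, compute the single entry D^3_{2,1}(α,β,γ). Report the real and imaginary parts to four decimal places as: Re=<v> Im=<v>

D^3_{2,1}(5.3982,1.6907,5.2796) = e^{-i·2·5.3982}·d^3_{2,1}(1.6907)·e^{-i·1·5.2796}. Compute d first:
c=cos(1.6907/2)=0.663469, s=sin(1.6907/2)=0.748203; N=√[120·1·24·2]=75.894664
k∈{0,1} keeps every argument non-negative
  k=0: (−1)^1·75.8947/(24)·0.6635^5·0.7482^1 = -0.304176
  k=1: (−1)^2·75.8947/(12)·0.6635^3·0.7482^3 = +0.773663
d^3_{2,1}(1.6907) = -0.304176 +0.773663 = +0.469487
Attach z-rotation phases: D = e^{-i(2)(5.3982)}·(+0.469487)·e^{-i(1)(5.2796)} = -0.438048+0.168914i

Re=-0.4380 Im=0.1689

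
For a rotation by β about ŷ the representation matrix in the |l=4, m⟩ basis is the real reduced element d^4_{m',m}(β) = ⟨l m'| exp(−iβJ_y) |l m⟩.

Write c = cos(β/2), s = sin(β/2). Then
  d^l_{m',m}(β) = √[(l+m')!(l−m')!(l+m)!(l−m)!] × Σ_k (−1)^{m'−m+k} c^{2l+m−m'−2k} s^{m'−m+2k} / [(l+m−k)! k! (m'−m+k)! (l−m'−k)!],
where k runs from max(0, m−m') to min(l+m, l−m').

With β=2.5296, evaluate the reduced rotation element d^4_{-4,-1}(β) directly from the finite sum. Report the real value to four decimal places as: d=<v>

d=0.0161

d^4_{-4,-1}(β=2.5296) via Wigner's sum:
Half-angle: c=0.301243, s=0.953547. N=√(1·40320·6·120)=5387.986637
The bounds max(0,m−m')=3 and min(l+m,l−m')=3 give 1 term
  k=3: (−1)^0·5387.9866/(720)·0.3012^5·0.9535^3 = +0.016096
d^4_{-4,-1}(2.5296) = +0.016096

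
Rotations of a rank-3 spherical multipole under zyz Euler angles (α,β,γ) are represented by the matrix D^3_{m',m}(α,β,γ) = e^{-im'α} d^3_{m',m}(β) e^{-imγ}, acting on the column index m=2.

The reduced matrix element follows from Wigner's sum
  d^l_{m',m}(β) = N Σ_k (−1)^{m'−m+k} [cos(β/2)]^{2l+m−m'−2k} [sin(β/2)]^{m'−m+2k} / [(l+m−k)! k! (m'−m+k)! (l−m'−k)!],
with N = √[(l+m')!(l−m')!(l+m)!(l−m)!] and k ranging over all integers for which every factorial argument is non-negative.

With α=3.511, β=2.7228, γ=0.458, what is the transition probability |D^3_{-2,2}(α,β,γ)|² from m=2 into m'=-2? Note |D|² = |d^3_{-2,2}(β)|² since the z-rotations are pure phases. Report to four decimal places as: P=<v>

D^3_{-2,2}(3.511,2.7228,0.458) = e^{-i·-2·3.511}·d^3_{-2,2}(2.7228)·e^{-i·2·0.458}. Compute d first:
c=cos(2.7228/2)=0.207869, s=sin(2.7228/2)=0.978157; N=√[1·120·120·1]=120.000000
k: max(0,(2)−(-2))=4 … min(3+(2),3−(-2))=5
  k=4: (−1)^0·120.0000/(24)·0.2079^2·0.9782^4 = +0.197781
  k=5: (−1)^1·120.0000/(120)·0.2079^0·0.9782^6 = -0.875891
d^3_{-2,2}(2.7228) = +0.197781 -0.875891 = -0.678110
|D^3_{-2,2}|² = |d^3_{-2,2}(β)|² = (-0.678110)² = 0.459834 (the z-rotation phases have unit modulus)

P=0.4598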